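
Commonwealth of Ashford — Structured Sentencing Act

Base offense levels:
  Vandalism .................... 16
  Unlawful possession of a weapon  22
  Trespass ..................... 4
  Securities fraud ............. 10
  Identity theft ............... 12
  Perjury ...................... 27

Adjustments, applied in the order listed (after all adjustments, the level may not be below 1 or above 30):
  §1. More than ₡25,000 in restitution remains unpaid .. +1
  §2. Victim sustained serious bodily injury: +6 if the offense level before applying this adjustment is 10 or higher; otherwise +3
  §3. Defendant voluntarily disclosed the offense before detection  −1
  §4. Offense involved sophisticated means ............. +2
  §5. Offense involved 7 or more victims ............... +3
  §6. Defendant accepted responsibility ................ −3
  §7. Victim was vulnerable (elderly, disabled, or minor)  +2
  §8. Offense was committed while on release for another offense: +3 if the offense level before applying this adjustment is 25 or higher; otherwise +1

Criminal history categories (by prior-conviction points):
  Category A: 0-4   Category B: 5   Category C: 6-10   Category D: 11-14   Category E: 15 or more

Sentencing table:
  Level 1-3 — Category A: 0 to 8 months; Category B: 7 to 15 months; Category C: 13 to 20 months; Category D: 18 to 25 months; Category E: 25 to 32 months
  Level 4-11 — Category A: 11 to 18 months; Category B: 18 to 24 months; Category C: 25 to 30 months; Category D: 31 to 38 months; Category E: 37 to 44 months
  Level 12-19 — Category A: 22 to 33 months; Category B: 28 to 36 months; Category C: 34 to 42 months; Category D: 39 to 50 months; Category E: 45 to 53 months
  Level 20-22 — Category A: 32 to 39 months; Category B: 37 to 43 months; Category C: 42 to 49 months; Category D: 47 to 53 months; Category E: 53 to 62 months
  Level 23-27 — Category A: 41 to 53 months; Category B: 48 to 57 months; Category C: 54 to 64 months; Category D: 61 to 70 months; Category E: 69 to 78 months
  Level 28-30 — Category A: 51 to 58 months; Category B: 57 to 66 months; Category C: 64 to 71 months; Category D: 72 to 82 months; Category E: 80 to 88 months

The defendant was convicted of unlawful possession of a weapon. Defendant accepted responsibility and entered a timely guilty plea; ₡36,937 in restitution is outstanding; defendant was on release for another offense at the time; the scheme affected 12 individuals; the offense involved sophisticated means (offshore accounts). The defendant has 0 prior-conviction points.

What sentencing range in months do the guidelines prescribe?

51-58 months

Base offense level for unlawful possession of a weapon: 22.
§1 applies: 22 + 1 = 23.
§2 does not apply.
§3 does not apply.
§4 applies: 23 + 2 = 25.
§5 applies: 25 + 3 = 28.
§6 applies: 28 − 3 = 25.
§8 applies (level before this adjustment is 25 ≥ 25, so +3): 25 + 3 = 28.
Final offense level: 28.
Criminal history: 0 prior points → Category A (0-4).
Level 28 falls in the 28-30 band.
Grid: Level 28-30 × Category A = 51-58 months.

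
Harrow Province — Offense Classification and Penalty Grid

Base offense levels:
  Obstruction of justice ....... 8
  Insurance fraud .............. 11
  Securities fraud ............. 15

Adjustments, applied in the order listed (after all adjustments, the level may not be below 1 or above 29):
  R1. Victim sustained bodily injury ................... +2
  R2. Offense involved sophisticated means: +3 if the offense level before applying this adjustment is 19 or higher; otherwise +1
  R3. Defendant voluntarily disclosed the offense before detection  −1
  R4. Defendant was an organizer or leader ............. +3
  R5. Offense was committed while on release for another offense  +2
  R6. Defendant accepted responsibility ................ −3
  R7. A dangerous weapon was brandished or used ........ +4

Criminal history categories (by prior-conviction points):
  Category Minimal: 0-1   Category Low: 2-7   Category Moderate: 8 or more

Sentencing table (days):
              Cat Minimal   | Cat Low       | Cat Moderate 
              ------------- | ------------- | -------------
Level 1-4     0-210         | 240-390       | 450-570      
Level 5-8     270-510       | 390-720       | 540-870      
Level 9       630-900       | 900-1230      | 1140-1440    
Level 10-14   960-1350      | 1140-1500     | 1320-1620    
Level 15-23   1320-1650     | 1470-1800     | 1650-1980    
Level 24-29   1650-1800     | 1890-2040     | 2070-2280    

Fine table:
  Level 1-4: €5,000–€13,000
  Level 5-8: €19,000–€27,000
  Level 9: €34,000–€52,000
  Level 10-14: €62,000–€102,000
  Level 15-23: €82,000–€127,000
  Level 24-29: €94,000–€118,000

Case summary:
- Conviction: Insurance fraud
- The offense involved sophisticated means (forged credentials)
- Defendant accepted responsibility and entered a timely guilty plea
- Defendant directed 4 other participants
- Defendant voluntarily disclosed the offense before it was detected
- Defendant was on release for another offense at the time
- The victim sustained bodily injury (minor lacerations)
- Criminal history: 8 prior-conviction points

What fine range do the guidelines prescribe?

€82,000–€127,000

Base offense level for insurance fraud: 11.
R1 applies: 11 + 2 = 13.
R2 applies (level before this adjustment is 13 < 19, so +1): 13 + 1 = 14.
R3 applies: 14 − 1 = 13.
R4 applies: 13 + 3 = 16.
R5 applies: 16 + 2 = 18.
R6 applies: 18 − 3 = 15.
Final offense level: 15.
Level 15 falls in the 15-23 band.
Fine table: Level 15-23 → €82,000–€127,000.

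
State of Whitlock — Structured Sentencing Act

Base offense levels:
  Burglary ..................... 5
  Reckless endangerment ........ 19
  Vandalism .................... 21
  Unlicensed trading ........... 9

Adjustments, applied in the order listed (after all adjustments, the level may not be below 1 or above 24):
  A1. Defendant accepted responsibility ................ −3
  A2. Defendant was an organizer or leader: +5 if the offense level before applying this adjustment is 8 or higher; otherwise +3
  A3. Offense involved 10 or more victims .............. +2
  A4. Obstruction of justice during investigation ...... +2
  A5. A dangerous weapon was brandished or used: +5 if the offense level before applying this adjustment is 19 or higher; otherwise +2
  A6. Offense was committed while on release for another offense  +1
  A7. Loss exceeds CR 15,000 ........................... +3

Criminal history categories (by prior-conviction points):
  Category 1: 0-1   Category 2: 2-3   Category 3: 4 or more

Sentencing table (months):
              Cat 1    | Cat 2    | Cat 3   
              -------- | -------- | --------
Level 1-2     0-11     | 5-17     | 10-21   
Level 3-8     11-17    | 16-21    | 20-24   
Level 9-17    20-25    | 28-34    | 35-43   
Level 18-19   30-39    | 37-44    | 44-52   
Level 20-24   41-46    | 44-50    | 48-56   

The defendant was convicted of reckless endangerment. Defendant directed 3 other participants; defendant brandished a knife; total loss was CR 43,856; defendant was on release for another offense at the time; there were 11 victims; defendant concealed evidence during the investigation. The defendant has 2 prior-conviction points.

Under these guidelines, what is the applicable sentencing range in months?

Base offense level for reckless endangerment: 19.
A2 applies (level before this adjustment is 19 ≥ 8, so +5): 19 + 5 = 24.
A3 applies: 24 + 2 = 26.
A4 applies: 26 + 2 = 28.
A5 applies (level before this adjustment is 28 ≥ 19, so +5): 28 + 5 = 33.
A6 applies: 33 + 1 = 34.
A7 applies: 34 + 3 = 37.
Level 37 exceeds the maximum of 24; capped at 24.
Final offense level: 24.
Criminal history: 2 prior points → Category 2 (2-3).
Level 24 falls in the 20-24 band.
Grid: Level 20-24 × Category 2 = 44-50 months.

44-50 months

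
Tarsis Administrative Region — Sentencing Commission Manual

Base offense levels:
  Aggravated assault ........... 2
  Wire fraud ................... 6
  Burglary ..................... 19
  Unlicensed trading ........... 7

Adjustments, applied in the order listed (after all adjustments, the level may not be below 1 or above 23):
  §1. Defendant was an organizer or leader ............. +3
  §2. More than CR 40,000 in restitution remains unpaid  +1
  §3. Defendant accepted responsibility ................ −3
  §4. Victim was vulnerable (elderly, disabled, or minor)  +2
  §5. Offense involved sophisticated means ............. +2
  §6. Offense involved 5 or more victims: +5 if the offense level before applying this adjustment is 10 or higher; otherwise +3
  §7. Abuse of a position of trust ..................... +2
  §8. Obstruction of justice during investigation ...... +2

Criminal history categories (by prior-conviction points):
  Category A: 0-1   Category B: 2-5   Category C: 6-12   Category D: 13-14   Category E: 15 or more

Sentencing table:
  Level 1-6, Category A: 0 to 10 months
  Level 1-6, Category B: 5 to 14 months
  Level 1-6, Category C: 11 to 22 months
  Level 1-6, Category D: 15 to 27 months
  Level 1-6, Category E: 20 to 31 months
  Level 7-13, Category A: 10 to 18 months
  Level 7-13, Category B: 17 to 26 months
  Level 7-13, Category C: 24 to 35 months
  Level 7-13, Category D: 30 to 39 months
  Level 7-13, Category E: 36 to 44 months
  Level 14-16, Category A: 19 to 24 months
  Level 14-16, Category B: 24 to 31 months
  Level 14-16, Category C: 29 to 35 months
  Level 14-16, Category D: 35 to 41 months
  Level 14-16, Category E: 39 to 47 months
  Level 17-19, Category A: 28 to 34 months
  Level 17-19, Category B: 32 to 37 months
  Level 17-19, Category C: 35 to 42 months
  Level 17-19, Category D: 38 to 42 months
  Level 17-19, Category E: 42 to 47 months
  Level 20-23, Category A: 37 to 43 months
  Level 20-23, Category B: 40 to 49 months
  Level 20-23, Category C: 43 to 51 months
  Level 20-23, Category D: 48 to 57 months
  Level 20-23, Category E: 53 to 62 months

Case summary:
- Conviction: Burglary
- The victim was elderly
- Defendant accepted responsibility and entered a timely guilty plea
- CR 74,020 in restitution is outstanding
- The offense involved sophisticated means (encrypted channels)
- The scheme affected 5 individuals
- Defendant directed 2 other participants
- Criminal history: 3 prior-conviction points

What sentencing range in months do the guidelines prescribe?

Base offense level for burglary: 19.
§1 applies: 19 + 3 = 22.
§2 applies: 22 + 1 = 23.
§3 applies: 23 − 3 = 20.
§4 applies: 20 + 2 = 22.
§5 applies: 22 + 2 = 24.
§6 applies (level before this adjustment is 24 ≥ 10, so +5): 24 + 5 = 29.
Level 29 exceeds the maximum of 23; capped at 23.
Final offense level: 23.
Criminal history: 3 prior points → Category B (2-5).
Level 23 falls in the 20-23 band.
Grid: Level 20-23 × Category B = 40-49 months.

40-49 months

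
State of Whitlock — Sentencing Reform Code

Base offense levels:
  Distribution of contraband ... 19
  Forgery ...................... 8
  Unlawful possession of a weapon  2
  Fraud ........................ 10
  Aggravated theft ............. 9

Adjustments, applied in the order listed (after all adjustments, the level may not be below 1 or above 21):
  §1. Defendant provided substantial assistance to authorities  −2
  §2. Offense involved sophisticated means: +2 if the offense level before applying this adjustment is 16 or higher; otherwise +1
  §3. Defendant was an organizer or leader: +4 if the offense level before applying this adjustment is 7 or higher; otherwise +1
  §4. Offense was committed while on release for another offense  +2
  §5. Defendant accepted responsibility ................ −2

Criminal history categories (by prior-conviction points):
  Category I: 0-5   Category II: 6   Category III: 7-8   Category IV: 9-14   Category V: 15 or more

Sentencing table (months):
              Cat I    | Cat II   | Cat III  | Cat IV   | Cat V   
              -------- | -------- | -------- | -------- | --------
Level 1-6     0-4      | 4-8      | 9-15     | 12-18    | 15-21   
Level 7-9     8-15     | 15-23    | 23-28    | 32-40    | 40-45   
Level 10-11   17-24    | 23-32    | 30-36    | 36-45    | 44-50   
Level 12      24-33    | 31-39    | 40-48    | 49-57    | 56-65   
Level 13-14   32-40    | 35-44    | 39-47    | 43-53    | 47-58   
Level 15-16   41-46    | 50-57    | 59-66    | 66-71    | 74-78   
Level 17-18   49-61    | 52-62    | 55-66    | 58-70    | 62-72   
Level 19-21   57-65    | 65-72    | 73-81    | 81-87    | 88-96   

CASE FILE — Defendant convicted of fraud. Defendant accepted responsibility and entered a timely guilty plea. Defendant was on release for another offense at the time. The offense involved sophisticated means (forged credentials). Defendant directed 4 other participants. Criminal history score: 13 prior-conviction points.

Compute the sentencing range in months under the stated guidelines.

Base offense level for fraud: 10.
§1 does not apply.
§2 applies (level before this adjustment is 10 < 16, so +1): 10 + 1 = 11.
§3 applies (level before this adjustment is 11 ≥ 7, so +4): 11 + 4 = 15.
§4 applies: 15 + 2 = 17.
§5 applies: 17 − 2 = 15.
Final offense level: 15.
Criminal history: 13 prior points → Category IV (9-14).
Level 15 falls in the 15-16 band.
Grid: Level 15-16 × Category IV = 66-71 months.

66-71 months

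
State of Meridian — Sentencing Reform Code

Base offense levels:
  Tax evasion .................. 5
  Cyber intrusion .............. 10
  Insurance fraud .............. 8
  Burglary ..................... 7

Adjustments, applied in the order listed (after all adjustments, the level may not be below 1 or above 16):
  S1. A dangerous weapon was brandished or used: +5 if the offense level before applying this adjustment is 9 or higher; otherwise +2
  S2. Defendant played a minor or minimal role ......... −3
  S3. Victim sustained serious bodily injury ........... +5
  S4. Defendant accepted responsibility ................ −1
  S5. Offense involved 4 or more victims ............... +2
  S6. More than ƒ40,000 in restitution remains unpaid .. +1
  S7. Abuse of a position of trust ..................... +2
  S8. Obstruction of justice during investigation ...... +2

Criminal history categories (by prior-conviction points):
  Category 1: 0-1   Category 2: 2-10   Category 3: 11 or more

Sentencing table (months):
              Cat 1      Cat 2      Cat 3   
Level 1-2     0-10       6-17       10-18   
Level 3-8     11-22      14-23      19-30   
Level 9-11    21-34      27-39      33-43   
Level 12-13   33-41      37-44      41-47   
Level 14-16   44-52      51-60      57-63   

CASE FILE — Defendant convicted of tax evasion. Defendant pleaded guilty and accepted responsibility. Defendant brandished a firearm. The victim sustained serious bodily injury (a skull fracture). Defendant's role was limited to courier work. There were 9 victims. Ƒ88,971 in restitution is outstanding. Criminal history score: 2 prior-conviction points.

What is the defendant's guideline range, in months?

Base offense level for tax evasion: 5.
S1 applies (level before this adjustment is 5 < 9, so +2): 5 + 2 = 7.
S2 applies: 7 − 3 = 4.
S3 applies: 4 + 5 = 9.
S4 applies: 9 − 1 = 8.
S5 applies: 8 + 2 = 10.
S6 applies: 10 + 1 = 11.
Final offense level: 11.
Criminal history: 2 prior points → Category 2 (2-10).
Level 11 falls in the 9-11 band.
Grid: Level 9-11 × Category 2 = 27-39 months.

27-39 months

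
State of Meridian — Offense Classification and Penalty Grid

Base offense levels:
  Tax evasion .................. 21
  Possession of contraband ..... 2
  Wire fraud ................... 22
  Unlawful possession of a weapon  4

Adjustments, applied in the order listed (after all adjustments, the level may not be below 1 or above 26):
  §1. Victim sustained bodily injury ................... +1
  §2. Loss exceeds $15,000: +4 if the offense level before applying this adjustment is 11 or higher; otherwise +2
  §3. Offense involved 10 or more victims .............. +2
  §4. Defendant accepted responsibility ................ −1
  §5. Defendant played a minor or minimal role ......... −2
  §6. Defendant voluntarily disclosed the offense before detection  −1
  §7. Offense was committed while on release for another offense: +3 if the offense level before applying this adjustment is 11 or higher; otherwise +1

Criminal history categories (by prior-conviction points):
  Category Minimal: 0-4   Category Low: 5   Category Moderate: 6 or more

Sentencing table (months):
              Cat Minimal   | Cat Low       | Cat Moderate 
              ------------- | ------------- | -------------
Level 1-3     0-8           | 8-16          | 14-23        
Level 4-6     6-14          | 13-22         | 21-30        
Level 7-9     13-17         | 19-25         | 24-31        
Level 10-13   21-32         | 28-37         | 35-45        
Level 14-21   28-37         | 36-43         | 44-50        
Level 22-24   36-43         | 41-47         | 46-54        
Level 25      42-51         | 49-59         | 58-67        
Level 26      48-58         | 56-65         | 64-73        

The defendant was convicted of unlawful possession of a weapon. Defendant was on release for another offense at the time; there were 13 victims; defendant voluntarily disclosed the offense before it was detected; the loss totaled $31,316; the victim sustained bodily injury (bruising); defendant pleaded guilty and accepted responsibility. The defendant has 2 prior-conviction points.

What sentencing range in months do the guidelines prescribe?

Base offense level for unlawful possession of a weapon: 4.
§1 applies: 4 + 1 = 5.
§2 applies (level before this adjustment is 5 < 11, so +2): 5 + 2 = 7.
§3 applies: 7 + 2 = 9.
§4 applies: 9 − 1 = 8.
§5 does not apply.
§6 applies: 8 − 1 = 7.
§7 applies (level before this adjustment is 7 < 11, so +1): 7 + 1 = 8.
Final offense level: 8.
Criminal history: 2 prior points → Category Minimal (0-4).
Level 8 falls in the 7-9 band.
Grid: Level 7-9 × Category Minimal = 13-17 months.

13-17 months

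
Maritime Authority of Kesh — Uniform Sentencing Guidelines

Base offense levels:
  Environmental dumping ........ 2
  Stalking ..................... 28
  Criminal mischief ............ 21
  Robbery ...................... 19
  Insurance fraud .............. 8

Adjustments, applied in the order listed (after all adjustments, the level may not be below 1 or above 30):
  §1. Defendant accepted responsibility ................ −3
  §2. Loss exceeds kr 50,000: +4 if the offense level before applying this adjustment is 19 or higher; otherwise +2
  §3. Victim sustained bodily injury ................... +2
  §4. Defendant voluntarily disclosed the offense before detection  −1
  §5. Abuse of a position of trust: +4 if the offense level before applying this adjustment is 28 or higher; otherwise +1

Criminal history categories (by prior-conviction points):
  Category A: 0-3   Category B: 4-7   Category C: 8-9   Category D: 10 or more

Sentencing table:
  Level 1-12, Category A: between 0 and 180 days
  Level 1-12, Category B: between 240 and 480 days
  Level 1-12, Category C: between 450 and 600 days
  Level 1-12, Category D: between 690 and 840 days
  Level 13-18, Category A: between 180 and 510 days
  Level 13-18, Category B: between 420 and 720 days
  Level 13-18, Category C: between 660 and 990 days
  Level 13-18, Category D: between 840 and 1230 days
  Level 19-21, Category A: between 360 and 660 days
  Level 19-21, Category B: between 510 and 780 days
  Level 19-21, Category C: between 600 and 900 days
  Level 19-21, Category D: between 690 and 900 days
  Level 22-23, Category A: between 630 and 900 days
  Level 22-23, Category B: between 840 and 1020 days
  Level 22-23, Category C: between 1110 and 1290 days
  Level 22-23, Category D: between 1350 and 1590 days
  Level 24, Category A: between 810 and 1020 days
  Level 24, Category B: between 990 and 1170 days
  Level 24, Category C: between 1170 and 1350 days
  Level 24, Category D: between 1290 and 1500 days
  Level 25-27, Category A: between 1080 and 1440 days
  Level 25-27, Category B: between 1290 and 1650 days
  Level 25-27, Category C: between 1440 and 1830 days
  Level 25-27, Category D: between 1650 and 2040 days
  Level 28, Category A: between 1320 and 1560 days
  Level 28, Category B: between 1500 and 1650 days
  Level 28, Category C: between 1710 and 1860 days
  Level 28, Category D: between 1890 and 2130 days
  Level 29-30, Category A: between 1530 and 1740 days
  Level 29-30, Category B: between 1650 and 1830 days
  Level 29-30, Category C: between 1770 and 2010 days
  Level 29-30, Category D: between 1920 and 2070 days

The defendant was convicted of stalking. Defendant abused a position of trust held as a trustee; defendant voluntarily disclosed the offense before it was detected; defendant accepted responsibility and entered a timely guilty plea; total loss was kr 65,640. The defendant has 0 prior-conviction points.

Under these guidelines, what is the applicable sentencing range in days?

Base offense level for stalking: 28.
§1 applies: 28 − 3 = 25.
§2 applies (level before this adjustment is 25 ≥ 19, so +4): 25 + 4 = 29.
§3 does not apply.
§4 applies: 29 − 1 = 28.
§5 applies (level before this adjustment is 28 ≥ 28, so +4): 28 + 4 = 32.
Level 32 exceeds the maximum of 30; capped at 30.
Final offense level: 30.
Criminal history: 0 prior points → Category A (0-3).
Level 30 falls in the 29-30 band.
Grid: Level 29-30 × Category A = 1530-1740 days.

1530-1740 days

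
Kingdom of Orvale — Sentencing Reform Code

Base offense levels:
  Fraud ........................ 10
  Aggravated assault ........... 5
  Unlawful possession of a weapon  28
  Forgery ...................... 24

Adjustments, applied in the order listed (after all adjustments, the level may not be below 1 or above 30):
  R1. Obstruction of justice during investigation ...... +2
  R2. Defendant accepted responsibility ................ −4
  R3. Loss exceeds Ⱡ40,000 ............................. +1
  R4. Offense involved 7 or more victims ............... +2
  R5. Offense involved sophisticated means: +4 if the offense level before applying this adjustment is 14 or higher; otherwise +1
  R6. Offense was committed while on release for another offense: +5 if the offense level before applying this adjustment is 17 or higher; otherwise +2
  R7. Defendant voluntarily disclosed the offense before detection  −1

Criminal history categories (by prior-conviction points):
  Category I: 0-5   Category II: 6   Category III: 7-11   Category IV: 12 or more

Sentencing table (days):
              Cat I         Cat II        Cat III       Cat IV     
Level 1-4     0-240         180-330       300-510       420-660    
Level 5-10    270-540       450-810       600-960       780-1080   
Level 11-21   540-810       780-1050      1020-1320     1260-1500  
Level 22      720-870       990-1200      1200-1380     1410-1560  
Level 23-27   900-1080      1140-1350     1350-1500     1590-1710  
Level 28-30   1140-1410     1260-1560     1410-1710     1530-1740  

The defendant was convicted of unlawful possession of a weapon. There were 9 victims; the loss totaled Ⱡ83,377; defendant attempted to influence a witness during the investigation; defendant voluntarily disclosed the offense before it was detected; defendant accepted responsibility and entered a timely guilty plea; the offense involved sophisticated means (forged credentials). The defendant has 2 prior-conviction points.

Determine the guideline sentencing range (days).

Base offense level for unlawful possession of a weapon: 28.
R1 applies: 28 + 2 = 30.
R2 applies: 30 − 4 = 26.
R3 applies: 26 + 1 = 27.
R4 applies: 27 + 2 = 29.
R5 applies (level before this adjustment is 29 ≥ 14, so +4): 29 + 4 = 33.
R7 applies: 33 − 1 = 32.
Level 32 exceeds the maximum of 30; capped at 30.
Final offense level: 30.
Criminal history: 2 prior points → Category I (0-5).
Level 30 falls in the 28-30 band.
Grid: Level 28-30 × Category I = 1140-1410 days.

1140-1410 days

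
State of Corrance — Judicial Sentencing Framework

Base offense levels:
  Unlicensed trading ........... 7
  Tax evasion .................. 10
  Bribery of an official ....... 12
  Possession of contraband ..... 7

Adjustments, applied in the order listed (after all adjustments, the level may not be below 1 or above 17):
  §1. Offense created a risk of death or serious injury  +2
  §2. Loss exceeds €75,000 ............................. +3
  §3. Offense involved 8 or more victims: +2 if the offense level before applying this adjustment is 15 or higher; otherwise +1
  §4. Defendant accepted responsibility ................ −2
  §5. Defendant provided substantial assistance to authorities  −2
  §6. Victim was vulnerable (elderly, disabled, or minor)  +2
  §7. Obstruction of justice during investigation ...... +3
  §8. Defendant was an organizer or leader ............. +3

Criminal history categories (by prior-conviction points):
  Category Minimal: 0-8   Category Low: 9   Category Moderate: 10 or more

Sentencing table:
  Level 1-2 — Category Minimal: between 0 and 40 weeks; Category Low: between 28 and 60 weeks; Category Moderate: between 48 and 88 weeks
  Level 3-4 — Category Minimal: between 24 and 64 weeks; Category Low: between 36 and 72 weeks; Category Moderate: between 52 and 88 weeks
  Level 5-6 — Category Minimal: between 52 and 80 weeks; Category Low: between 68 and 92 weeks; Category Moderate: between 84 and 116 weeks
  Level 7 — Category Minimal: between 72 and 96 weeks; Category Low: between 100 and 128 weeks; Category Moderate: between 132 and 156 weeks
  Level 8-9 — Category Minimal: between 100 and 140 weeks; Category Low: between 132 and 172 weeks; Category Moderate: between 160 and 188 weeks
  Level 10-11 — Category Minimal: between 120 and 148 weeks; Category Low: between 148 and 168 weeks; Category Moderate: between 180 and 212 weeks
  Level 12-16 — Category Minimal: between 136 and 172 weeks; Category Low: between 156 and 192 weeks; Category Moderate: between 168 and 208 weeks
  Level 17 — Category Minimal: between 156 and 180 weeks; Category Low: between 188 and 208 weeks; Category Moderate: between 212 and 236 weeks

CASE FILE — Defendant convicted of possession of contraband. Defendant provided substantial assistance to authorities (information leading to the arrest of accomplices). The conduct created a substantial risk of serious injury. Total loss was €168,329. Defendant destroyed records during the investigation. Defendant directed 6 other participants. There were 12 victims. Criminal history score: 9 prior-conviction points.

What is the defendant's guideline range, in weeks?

Base offense level for possession of contraband: 7.
§1 applies: 7 + 2 = 9.
§2 applies: 9 + 3 = 12.
§3 applies (level before this adjustment is 12 < 15, so +1): 12 + 1 = 13.
§5 applies: 13 − 2 = 11.
§7 applies: 11 + 3 = 14.
§8 applies: 14 + 3 = 17.
Final offense level: 17.
Criminal history: 9 prior points → Category Low (9).
Level 17 falls in the 17 band.
Grid: Level 17 × Category Low = 188-208 weeks.

188-208 weeks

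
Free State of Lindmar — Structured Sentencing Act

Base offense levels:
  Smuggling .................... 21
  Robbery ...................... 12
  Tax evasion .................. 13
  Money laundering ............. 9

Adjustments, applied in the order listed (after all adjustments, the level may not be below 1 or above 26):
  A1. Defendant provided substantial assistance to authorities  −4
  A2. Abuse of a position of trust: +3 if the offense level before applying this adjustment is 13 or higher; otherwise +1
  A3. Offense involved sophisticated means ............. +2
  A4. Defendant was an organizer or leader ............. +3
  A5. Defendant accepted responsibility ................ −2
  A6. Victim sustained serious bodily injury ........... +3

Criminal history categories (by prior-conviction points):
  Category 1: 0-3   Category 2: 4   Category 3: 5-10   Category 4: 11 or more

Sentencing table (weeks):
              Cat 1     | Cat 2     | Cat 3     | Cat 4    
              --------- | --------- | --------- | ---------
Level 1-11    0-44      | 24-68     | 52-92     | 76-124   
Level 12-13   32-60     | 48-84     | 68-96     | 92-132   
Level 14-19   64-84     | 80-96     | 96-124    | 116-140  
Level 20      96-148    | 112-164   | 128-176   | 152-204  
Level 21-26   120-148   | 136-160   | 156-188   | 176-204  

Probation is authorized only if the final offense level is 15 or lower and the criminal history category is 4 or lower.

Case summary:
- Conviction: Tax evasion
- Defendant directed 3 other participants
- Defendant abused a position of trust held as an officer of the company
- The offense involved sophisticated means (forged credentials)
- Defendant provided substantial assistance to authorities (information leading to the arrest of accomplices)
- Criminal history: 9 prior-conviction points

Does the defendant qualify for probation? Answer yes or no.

Yes

Base offense level for tax evasion: 13.
A1 applies: 13 − 4 = 9.
A2 applies (level before this adjustment is 9 < 13, so +1): 9 + 1 = 10.
A3 applies: 10 + 2 = 12.
A4 applies: 12 + 3 = 15.
Final offense level: 15.
Criminal history: 9 prior points → Category 3 (5-10).
Level 15 falls in the 14-19 band.
Grid: Level 14-19 × Category 3 = 96-124 weeks.
Probation check: level 15 ≤ 15 and category 3 ≤ 4 → eligible.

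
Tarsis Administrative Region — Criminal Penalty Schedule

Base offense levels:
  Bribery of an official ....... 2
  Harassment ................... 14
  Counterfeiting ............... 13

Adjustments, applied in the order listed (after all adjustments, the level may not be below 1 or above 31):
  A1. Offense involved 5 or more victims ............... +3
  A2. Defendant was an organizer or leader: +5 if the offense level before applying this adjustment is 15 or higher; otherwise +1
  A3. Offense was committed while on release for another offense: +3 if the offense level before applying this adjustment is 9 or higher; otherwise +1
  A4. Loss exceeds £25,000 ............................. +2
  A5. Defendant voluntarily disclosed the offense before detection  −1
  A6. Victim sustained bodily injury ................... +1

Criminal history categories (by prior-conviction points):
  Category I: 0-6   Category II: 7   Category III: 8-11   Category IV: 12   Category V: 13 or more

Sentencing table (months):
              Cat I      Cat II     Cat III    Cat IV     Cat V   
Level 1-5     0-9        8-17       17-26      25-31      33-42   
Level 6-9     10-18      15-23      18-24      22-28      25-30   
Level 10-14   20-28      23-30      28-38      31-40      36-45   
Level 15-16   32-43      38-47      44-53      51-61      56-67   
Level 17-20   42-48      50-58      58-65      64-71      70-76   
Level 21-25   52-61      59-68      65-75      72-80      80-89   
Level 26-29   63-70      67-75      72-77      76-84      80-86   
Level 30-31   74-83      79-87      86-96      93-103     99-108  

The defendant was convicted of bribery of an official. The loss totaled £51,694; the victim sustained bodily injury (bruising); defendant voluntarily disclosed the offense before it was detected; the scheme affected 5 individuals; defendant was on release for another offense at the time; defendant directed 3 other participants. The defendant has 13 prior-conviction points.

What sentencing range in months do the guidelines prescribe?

25-30 months

Base offense level for bribery of an official: 2.
A1 applies: 2 + 3 = 5.
A2 applies (level before this adjustment is 5 < 15, so +1): 5 + 1 = 6.
A3 applies (level before this adjustment is 6 < 9, so +1): 6 + 1 = 7.
A4 applies: 7 + 2 = 9.
A5 applies: 9 − 1 = 8.
A6 applies: 8 + 1 = 9.
Final offense level: 9.
Criminal history: 13 prior points → Category V (13+).
Level 9 falls in the 6-9 band.
Grid: Level 6-9 × Category V = 25-30 months.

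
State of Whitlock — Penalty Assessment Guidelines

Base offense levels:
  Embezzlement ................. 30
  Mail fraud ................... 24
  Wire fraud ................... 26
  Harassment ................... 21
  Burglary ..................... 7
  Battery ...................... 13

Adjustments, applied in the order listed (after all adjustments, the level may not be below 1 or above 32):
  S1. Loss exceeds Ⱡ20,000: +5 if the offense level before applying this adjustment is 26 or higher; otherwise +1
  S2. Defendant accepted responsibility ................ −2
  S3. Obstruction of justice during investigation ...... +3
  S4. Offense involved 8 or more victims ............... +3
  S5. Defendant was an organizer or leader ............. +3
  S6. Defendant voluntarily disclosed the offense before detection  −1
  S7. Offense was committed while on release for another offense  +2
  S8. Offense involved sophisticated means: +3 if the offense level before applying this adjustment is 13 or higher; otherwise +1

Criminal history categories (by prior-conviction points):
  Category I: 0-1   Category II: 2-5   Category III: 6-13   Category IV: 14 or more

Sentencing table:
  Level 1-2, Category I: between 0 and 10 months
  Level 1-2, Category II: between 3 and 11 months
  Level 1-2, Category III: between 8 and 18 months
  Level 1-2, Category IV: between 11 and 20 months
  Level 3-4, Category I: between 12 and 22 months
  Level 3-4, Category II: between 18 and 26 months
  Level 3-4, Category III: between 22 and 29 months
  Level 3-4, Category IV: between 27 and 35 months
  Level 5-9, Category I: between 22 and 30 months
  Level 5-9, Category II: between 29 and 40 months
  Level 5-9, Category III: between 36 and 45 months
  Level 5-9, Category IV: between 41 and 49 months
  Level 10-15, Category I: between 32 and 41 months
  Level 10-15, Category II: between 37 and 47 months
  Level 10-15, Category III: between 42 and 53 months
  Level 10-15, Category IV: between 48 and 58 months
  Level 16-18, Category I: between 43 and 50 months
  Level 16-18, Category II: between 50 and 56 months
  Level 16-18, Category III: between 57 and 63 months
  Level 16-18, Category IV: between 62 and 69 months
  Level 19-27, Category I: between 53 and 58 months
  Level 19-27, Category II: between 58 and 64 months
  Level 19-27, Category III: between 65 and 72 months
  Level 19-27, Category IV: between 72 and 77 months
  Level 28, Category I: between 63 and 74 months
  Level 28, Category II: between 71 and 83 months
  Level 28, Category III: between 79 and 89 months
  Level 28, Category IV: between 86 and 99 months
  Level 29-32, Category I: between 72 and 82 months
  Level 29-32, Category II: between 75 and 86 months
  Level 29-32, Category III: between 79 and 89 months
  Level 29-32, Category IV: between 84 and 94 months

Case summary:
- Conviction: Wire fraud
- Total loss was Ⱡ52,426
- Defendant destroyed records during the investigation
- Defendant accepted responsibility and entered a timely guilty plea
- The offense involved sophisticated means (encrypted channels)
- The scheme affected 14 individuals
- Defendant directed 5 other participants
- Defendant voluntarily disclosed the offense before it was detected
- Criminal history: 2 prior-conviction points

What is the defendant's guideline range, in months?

Base offense level for wire fraud: 26.
S1 applies (level before this adjustment is 26 ≥ 26, so +5): 26 + 5 = 31.
S2 applies: 31 − 2 = 29.
S3 applies: 29 + 3 = 32.
S4 applies: 32 + 3 = 35.
S5 applies: 35 + 3 = 38.
S6 applies: 38 − 1 = 37.
S7 does not apply.
S8 applies (level before this adjustment is 37 ≥ 13, so +3): 37 + 3 = 40.
Level 40 exceeds the maximum of 32; capped at 32.
Final offense level: 32.
Criminal history: 2 prior points → Category II (2-5).
Level 32 falls in the 29-32 band.
Grid: Level 29-32 × Category II = 75-86 months.

75-86 months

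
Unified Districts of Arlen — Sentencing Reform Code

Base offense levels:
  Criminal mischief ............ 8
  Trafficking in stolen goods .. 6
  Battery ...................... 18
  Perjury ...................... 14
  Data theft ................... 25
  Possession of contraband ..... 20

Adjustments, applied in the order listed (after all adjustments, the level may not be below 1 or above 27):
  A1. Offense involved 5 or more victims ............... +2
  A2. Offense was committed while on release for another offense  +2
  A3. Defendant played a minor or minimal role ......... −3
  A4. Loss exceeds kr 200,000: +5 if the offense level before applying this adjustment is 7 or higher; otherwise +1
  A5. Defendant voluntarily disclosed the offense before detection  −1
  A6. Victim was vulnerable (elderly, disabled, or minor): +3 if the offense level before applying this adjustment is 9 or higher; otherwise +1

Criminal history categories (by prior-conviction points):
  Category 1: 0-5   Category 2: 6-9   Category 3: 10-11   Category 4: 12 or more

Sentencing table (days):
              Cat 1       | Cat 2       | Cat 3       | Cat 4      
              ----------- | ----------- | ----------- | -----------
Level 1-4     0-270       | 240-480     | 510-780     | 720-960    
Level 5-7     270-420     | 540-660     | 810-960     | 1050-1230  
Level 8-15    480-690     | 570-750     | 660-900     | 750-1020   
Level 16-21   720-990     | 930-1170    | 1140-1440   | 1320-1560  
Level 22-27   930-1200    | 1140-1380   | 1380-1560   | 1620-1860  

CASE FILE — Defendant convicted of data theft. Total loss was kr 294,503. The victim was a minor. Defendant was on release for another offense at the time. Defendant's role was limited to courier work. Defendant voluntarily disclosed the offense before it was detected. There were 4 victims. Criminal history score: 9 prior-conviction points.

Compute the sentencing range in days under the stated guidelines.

Base offense level for data theft: 25.
A2 applies: 25 + 2 = 27.
A3 applies: 27 − 3 = 24.
A4 applies (level before this adjustment is 24 ≥ 7, so +5): 24 + 5 = 29.
A5 applies: 29 − 1 = 28.
A6 applies (level before this adjustment is 28 ≥ 9, so +3): 28 + 3 = 31.
Level 31 exceeds the maximum of 27; capped at 27.
Final offense level: 27.
Criminal history: 9 prior points → Category 2 (6-9).
Level 27 falls in the 22-27 band.
Grid: Level 22-27 × Category 2 = 1140-1380 days.

1140-1380 days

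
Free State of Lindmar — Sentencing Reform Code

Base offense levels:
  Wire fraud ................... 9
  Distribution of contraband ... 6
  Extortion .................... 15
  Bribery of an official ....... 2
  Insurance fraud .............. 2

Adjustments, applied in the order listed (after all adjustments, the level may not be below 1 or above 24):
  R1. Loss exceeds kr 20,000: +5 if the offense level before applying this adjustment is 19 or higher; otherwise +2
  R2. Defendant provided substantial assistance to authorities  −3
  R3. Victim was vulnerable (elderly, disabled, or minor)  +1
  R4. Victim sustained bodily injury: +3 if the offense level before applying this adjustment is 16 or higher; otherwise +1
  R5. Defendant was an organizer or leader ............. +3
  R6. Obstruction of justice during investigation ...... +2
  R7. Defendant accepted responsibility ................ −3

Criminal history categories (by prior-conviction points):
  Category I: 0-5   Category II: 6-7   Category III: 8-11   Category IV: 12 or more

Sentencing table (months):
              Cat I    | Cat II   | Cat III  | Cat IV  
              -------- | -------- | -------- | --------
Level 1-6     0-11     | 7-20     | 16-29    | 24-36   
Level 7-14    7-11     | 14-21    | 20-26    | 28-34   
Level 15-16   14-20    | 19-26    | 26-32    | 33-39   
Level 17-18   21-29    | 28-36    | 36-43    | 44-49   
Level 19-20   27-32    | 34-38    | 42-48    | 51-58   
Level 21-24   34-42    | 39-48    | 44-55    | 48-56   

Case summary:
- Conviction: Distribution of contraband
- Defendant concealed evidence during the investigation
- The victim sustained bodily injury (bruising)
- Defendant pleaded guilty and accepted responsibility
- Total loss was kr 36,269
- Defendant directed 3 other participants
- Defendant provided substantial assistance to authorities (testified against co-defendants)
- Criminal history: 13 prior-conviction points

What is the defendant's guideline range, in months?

28-34 months

Base offense level for distribution of contraband: 6.
R1 applies (level before this adjustment is 6 < 19, so +2): 6 + 2 = 8.
R2 applies: 8 − 3 = 5.
R4 applies (level before this adjustment is 5 < 16, so +1): 5 + 1 = 6.
R5 applies: 6 + 3 = 9.
R6 applies: 9 + 2 = 11.
R7 applies: 11 − 3 = 8.
Final offense level: 8.
Criminal history: 13 prior points → Category IV (12+).
Level 8 falls in the 7-14 band.
Grid: Level 7-14 × Category IV = 28-34 months.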